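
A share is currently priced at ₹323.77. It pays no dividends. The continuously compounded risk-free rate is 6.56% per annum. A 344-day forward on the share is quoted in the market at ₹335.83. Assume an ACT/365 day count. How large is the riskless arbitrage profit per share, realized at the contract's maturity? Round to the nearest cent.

Fair forward: F* = S·e^(carry·T), with carry = r = 0.0656
F* = 323.77 · e^(0.0656 × 344/365) = 323.77 · e^0.061826 = 323.77 × 1.063777 = ₹344.4191
Market ₹335.83 < fair ₹344.4191: forward underpriced → reverse cash-and-carry (short spot, go long the forward).
At maturity, profit = |F_mkt − F*| = |335.83 − 344.4191| = ₹8.59 per share

₹8.59 per share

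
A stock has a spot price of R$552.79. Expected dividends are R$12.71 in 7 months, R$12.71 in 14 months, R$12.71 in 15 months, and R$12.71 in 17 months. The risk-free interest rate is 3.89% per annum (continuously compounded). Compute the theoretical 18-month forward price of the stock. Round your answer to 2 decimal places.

PV(dividends) I = 12.71·e^(−0.0389·7/12) + 12.71·e^(−0.0389·14/12) + 12.71·e^(−0.0389·15/12) + 12.71·e^(−0.0389·17/12)
I = 12.4248 + 12.1461 + 12.1068 + 12.0285 = 48.7062
F = (S − I)·e^(rT) = (552.79 − 48.7062) · e^(0.0389·18/12)
= 504.0838 · e^0.058350 = 504.0838 × 1.060086 = R$534.37

R$534.37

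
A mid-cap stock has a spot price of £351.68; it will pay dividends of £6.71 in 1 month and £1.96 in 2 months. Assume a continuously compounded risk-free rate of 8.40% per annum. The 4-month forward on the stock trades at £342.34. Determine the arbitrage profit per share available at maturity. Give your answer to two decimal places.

PV(dividends) I = 6.71·e^(−0.0840·1/12) + 1.96·e^(−0.0840·2/12) = 8.5959
Fair forward F* = (S − I)·e^(rT) = (351.68 − 8.5959)·e^0.028000 = 343.0841 × 1.028396 = 352.8263
Market £342.34 < fair 352.8263: forward underpriced → reverse cash-and-carry (short the stock, invest proceeds at r, pay the dividends, go long the forward).
Profit at T = |F_mkt − F*| = |342.34 − 352.8263| = £10.49 per share

£10.49 per share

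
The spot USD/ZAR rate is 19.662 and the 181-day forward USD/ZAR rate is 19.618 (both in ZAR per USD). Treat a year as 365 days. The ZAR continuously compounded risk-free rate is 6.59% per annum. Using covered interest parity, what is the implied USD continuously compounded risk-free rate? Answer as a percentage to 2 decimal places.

F = S·e^((r_ZAR − r_USD)T) ⇒ r_USD = r_ZAR − ln(F/S)/T
ln(19.618/19.662) = -0.002240; /(181/365) = -0.004517
r_USD = 0.0659 + 0.004517 = 0.070417
r_USD = 7.04%

7.04%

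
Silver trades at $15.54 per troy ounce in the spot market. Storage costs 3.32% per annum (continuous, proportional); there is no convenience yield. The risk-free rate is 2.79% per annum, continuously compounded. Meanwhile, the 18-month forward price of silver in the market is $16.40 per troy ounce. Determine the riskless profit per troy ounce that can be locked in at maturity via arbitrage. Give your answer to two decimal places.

$0.63 per troy ounce

Fair forward: F* = S·e^(carry·T), with carry = (r + u) = 0.0279 + 0.0332 = 0.0611
F* = 15.54 · e^(0.0611 × 18/12) = 15.54 · e^0.091650 = 15.54 × 1.095981 = $17.0315
Market $16.40 < fair $17.0315: forward underpriced → reverse cash-and-carry (short spot, go long the forward).
At maturity, profit = |F_mkt − F*| = |16.40 − 17.0315| = $0.63 per troy ounce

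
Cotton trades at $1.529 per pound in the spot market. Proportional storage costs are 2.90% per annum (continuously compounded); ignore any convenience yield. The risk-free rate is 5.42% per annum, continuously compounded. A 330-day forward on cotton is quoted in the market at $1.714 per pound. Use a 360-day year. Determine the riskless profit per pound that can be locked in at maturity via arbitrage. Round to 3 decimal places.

$0.064 per pound

Fair forward: F* = S·e^(carry·T), with carry = (r + u) = 0.0542 + 0.0290 = 0.0832
F* = 1.529 · e^(0.0832 × 330/360) = 1.529 · e^0.076267 = 1.529 × 1.079251 = $1.6502
Market $1.714 > fair $1.6502: forward overpriced → cash-and-carry (buy spot, short the forward).
At maturity, profit = |F_mkt − F*| = |1.714 − 1.6502| = $0.064 per pound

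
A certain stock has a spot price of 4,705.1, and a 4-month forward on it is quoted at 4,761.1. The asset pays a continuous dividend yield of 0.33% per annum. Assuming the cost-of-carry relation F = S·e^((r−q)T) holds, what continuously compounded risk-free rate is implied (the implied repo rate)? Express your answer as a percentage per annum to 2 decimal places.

3.88%

From F = S·e^((r−q)T): (r − q) = ln(F/S)/T
ln(4761.1/4705.1) = ln(1.011902) = 0.011832
(r − q) = 0.011832 / (4/12) = 0.035496
r = ln(F/S)/T + q = 0.035496 + 0.0033 = 0.038796
r = 3.88%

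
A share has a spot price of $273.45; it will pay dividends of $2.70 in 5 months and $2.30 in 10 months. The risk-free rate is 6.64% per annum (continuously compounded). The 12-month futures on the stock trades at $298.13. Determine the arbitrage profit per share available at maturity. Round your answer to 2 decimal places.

PV(dividends) I = 2.70·e^(−0.0664·5/12) + 2.30·e^(−0.0664·10/12) = 4.8025
Fair futures F* = (S − I)·e^(rT) = (273.45 − 4.8025)·e^0.066400 = 268.6475 × 1.068654 = 287.0912
Market $298.13 > fair 287.0912: forward overpriced → cash-and-carry (borrow at r, buy the stock and collect the dividends, short the forward).
Profit at T = |F_mkt − F*| = |298.13 − 287.0912| = $11.04 per share

$11.04 per share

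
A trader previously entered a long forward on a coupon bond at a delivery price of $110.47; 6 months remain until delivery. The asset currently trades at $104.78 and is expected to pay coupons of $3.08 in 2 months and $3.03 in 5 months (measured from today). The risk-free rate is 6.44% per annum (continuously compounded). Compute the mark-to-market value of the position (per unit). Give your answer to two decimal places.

-$8.19

PV(remaining coupons) I = 3.08·e^(−0.0644·2/12) + 3.03·e^(−0.0644·5/12) = 5.9969
Current forward F = (S − I)·e^(rT) = (104.78 − 5.9969)·e^(0.0644·6/12) = 98.7831 × 1.032724 = 102.0157
Value (long) = (F − K)·e^(−rT) = (102.0157 − 110.47) × 0.968313 = -8.1864
Value = -$8.19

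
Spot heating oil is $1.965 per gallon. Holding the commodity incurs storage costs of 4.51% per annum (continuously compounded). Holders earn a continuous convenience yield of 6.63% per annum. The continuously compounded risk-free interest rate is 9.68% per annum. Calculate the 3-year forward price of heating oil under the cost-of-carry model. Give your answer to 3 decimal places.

$2.465 per gallon

Net carry = r + u − y = 0.0968 + 0.0451 − 0.0663 = 0.0756
F = S·e^((r+u−y)T) = 1.965 · e^(0.0756 × 3) = 1.965 · e^0.226800
= 1.965 × 1.254579 = $2.465 per gallon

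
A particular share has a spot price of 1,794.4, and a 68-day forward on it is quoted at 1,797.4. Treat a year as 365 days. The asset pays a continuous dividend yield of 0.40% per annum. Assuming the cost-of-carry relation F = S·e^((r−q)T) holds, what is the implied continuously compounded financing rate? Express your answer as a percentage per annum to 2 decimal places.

1.30%

From F = S·e^((r−q)T): (r − q) = ln(F/S)/T
ln(1797.4/1794.4) = ln(1.001672) = 0.001671
(r − q) = 0.001671 / (68/365) = 0.008969
r = ln(F/S)/T + q = 0.008969 + 0.0040 = 0.012969
r = 1.30%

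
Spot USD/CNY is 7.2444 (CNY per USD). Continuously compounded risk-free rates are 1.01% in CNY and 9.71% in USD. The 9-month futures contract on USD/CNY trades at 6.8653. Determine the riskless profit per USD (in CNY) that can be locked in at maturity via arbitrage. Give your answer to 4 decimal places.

0.0785 per USD (in CNY)

Fair futures: F* = S·e^(carry·T), with carry = (r_CNY − r_USD) = 0.0101 − 0.0971 = -0.0870
F* = 7.2444 · e^(-0.0870 × 9/12) = 7.2444 · e^-0.065250 = 7.2444 × 0.936833 = 6.7868
Market 6.8653 > fair 6.7868: forward overpriced → cash-and-carry (buy spot, short the forward).
At maturity, profit = |F_mkt − F*| = |6.8653 − 6.7868| = 0.0785 per USD (in CNY)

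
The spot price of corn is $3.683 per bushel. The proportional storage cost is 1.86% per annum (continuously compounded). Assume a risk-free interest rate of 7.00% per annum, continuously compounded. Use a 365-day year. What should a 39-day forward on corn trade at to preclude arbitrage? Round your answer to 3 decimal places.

Net carry = r + u − y = 0.0700 + 0.0186 − 0.0000 = 0.0886
F = S·e^((r+u−y)T) = 3.683 · e^(0.0886 × 39/365) = 3.683 · e^0.009467
= 3.683 × 1.009512 = $3.718 per bushel

$3.718 per bushel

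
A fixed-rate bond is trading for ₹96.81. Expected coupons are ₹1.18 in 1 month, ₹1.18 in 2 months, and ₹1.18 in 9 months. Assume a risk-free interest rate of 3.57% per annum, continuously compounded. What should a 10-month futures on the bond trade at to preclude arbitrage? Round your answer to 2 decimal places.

PV(coupons) I = 1.18·e^(−0.0357·1/12) + 1.18·e^(−0.0357·2/12) + 1.18·e^(−0.0357·9/12)
I = 1.1765 + 1.1730 + 1.1488 = 3.4983
F = (S − I)·e^(rT) = (96.81 − 3.4983) · e^(0.0357·10/12)
= 93.3117 · e^0.029750 = 93.3117 × 1.030197 = ₹96.13

₹96.13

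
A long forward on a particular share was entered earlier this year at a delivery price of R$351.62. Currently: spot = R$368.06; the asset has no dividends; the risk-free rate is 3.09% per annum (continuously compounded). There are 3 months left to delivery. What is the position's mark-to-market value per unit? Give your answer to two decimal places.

R$19.15

Current fair forward for the remaining 3 months: F = S·e^(r·T), r = 0.0309
F = 368.06 · e^(0.0309 × 3/12) = 368.06 × 1.007755 = 370.9143
Value of long forward = (F − K)·e^(−rT) = (370.9143 − 351.62) · e^(−0.0309·3/12)
= 19.2943 × 0.992305 = 19.15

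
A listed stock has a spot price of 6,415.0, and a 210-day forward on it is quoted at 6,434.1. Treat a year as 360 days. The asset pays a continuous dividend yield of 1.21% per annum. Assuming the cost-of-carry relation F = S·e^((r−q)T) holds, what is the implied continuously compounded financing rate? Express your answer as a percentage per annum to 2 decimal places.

From F = S·e^((r−q)T): (r − q) = ln(F/S)/T
ln(6434.1/6415.0) = ln(1.002977) = 0.002973
(r − q) = 0.002973 / (210/360) = 0.005097
r = ln(F/S)/T + q = 0.005097 + 0.0121 = 0.017197
r = 1.72%

1.72%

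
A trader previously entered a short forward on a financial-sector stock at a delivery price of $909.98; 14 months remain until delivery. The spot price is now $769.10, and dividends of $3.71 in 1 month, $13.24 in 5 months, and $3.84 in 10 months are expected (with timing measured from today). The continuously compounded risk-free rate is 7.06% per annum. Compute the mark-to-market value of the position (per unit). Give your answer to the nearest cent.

$89.10

PV(remaining dividends) I = 3.71·e^(−0.0706·1/12) + 13.24·e^(−0.0706·5/12) + 3.84·e^(−0.0706·10/12) = 20.1650
Current forward F = (S − I)·e^(rT) = (769.10 − 20.1650)·e^(0.0706·14/12) = 748.9350 × 1.085854 = 813.2341
Value (long) = (F − K)·e^(−rT) = (813.2341 − 909.98) × 0.920934 = -89.0966
Short position value = −(long value) = $89.10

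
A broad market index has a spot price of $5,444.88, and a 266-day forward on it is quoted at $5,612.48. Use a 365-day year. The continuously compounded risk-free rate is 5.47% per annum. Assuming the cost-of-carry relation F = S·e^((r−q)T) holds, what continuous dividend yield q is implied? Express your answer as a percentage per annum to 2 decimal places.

1.31%

From F = S·e^((r−q)T): (r − q) = ln(F/S)/T
ln(5612.48/5444.88) = ln(1.030781) = 0.030317
(r − q) = 0.030317 / (266/365) = 0.041600
q = r − ln(F/S)/T = 0.0547 − 0.041600 = 0.013100
q = 1.31%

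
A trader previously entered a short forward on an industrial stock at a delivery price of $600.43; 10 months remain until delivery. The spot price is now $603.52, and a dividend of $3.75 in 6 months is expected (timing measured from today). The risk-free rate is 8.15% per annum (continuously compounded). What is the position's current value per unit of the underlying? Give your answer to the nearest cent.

-$38.91

PV(remaining dividends) I = 3.75·e^(−0.0815·6/12) = 3.6003
Current forward F = (S − I)·e^(rT) = (603.52 − 3.6003)·e^(0.0815·10/12) = 599.9197 × 1.070276 = 642.0797
Value (long) = (F − K)·e^(−rT) = (642.0797 − 600.43) × 0.934338 = 38.9149
Short position value = −(long value) = -$38.91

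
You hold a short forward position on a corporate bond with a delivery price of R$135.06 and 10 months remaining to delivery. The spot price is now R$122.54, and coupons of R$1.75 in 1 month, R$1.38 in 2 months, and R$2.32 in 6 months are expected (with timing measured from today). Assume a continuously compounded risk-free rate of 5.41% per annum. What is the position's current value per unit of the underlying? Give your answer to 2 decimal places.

R$11.93

PV(remaining coupons) I = 1.75·e^(−0.0541·1/12) + 1.38·e^(−0.0541·2/12) + 2.32·e^(−0.0541·6/12) = 5.3678
Current forward F = (S − I)·e^(rT) = (122.54 − 5.3678)·e^(0.0541·10/12) = 117.1722 × 1.046115 = 122.5756
Value (long) = (F − K)·e^(−rT) = (122.5756 − 135.06) × 0.955918 = -11.9341
Short position value = −(long value) = R$11.93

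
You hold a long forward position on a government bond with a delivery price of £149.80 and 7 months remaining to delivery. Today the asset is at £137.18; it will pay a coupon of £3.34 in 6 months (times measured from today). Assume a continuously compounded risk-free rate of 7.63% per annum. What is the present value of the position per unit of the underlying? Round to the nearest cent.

-£9.31

PV(remaining coupons) I = 3.34·e^(−0.0763·6/12) = 3.2150
Current forward F = (S − I)·e^(rT) = (137.18 − 3.2150)·e^(0.0763·7/12) = 133.9650 × 1.045514 = 140.0623
Value (long) = (F − K)·e^(−rT) = (140.0623 − 149.80) × 0.956468 = -9.3138
Value = -£9.31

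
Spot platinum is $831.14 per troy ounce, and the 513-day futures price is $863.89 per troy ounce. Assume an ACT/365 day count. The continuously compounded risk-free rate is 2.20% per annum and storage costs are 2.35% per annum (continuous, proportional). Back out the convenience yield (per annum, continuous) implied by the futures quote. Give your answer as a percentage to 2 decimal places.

F = S·e^((r+u−y)T) ⇒ (r+u−y) = ln(F/S)/T
ln(863.89/831.14) = 0.038647; /T ⇒ 0.027497
y = r + u − ln(F/S)/T = 0.0220 + 0.0235 − 0.027497 = 0.018003
y = 1.80%

1.80%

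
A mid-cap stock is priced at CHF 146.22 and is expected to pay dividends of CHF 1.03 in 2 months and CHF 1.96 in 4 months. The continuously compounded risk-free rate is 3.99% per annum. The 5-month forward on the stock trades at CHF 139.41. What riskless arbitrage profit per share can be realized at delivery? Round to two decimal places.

PV(dividends) I = 1.03·e^(−0.0399·2/12) + 1.96·e^(−0.0399·4/12) = 2.9573
Fair forward F* = (S − I)·e^(rT) = (146.22 − 2.9573)·e^0.016625 = 143.2627 × 1.016764 = 145.6644
Market CHF 139.41 < fair 145.6644: forward underpriced → reverse cash-and-carry (short the stock, invest proceeds at r, pay the dividends, go long the forward).
Profit at T = |F_mkt − F*| = |139.41 − 145.6644| = CHF 6.25 per share

CHF 6.25 per share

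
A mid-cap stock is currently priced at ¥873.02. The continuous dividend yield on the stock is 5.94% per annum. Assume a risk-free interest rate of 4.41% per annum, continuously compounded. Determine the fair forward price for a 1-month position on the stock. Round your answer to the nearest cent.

¥871.91

F = S·e^((r − q)T) = 873.02 · e^((0.0441 − 0.0594) × 1/12)
= 873.02 · e^-0.001275 = 873.02 × 0.998726
F = ¥871.91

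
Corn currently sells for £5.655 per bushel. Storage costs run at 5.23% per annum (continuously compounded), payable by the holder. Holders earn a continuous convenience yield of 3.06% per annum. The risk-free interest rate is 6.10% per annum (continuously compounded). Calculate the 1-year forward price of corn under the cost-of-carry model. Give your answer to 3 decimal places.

£6.143 per bushel

Net carry = r + u − y = 0.0610 + 0.0523 − 0.0306 = 0.0827
F = S·e^((r+u−y)T) = 5.655 · e^(0.0827 × 1) = 5.655 · e^0.082700
= 5.655 × 1.086216 = £6.143 per bushel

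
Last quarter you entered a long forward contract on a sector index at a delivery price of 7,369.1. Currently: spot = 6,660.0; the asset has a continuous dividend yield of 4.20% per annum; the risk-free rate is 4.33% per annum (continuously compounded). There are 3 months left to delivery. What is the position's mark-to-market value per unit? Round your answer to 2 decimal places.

Current fair forward for the remaining 3 months: F = S·e^((r − q)·T), (r − q) = 0.0433 − 0.0420 = 0.0013
F = 6660.0 · e^(0.0013 × 3/12) = 6660.0 × 1.00032505 = 6662.1648
Value of long forward = (F − K)·e^(−rT) = (6662.1648 − 7369.1) · e^(−0.0433·3/12)
= -706.9352 × 0.98923338 = -699.32

-699.32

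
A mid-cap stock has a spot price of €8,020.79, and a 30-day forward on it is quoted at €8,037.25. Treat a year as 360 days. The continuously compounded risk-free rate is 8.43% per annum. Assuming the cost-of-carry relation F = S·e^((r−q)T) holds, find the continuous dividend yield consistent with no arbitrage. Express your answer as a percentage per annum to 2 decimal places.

5.97%

From F = S·e^((r−q)T): (r − q) = ln(F/S)/T
ln(8037.25/8020.79) = ln(1.002052) = 0.002050
(r − q) = 0.002050 / (30/360) = 0.024600
q = r − ln(F/S)/T = 0.0843 − 0.024600 = 0.059700
q = 5.97%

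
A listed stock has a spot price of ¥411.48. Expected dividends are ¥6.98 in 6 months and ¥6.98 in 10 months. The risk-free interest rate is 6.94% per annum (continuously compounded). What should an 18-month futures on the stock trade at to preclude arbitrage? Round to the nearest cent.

PV(dividends) I = 6.98·e^(−0.0694·6/12) + 6.98·e^(−0.0694·10/12)
I = 6.7419 + 6.5878 = 13.3297
F = (S − I)·e^(rT) = (411.48 − 13.3297) · e^(0.0694·18/12)
= 398.1503 · e^0.104100 = 398.1503 × 1.109711 = ¥441.83

¥441.83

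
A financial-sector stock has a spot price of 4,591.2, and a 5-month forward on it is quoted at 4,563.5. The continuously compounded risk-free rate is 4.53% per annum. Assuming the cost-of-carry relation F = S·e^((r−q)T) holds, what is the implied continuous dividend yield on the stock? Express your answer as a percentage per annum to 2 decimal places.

From F = S·e^((r−q)T): (r − q) = ln(F/S)/T
ln(4563.5/4591.2) = ln(0.993967) = -0.006051
(r − q) = -0.006051 / (5/12) = -0.014522
q = r − ln(F/S)/T = 0.0453 + 0.014522 = 0.059822
q = 5.98%

5.98%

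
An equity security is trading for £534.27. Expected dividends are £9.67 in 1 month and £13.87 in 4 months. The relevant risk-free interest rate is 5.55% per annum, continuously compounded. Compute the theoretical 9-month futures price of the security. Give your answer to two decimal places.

PV(dividends) I = 9.67·e^(−0.0555·1/12) + 13.87·e^(−0.0555·4/12)
I = 9.6254 + 13.6158 = 23.2412
F = (S − I)·e^(rT) = (534.27 − 23.2412) · e^(0.0555·9/12)
= 511.0288 · e^0.041625 = 511.0288 × 1.042503 = £532.75

£532.75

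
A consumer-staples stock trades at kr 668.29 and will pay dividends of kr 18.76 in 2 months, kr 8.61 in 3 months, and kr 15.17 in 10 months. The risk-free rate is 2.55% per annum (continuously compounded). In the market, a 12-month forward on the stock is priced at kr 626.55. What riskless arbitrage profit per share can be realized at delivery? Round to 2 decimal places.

PV(dividends) I = 18.76·e^(−0.0255·2/12) + 8.61·e^(−0.0255·3/12) + 15.17·e^(−0.0255·10/12) = 42.0868
Fair forward F* = (S − I)·e^(rT) = (668.29 − 42.0868)·e^0.025500 = 626.2032 × 1.025828 = 642.3768
Market kr 626.55 < fair 642.3768: forward underpriced → reverse cash-and-carry (short the stock, invest proceeds at r, pay the dividends, go long the forward).
Profit at T = |F_mkt − F*| = |626.55 − 642.3768| = kr 15.83 per share

kr 15.83 per share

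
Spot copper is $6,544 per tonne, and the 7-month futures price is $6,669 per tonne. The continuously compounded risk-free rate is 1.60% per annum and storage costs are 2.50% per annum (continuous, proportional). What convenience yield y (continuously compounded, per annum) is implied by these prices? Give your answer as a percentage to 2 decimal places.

F = S·e^((r+u−y)T) ⇒ (r+u−y) = ln(F/S)/T
ln(6669/6544) = 0.018921; /T ⇒ 0.032436
y = r + u − ln(F/S)/T = 0.0160 + 0.0250 − 0.032436 = 0.008564
y = 0.86%

0.86%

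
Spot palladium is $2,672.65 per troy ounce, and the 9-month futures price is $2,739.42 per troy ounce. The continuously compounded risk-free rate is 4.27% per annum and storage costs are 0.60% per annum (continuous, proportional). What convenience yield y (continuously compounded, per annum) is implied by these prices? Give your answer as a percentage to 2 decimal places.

F = S·e^((r+u−y)T) ⇒ (r+u−y) = ln(F/S)/T
ln(2739.42/2672.65) = 0.024676; /T ⇒ 0.032901
y = r + u − ln(F/S)/T = 0.0427 + 0.0060 − 0.032901 = 0.015799
y = 1.58%

1.58%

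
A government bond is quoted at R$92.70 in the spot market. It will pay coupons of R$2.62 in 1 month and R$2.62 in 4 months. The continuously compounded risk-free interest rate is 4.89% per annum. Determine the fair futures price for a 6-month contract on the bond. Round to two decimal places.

PV(coupons) I = 2.62·e^(−0.0489·1/12) + 2.62·e^(−0.0489·4/12)
I = 2.6093 + 2.5776 = 5.1869
F = (S − I)·e^(rT) = (92.70 − 5.1869) · e^(0.0489·6/12)
= 87.5131 · e^0.024450 = 87.5131 × 1.024751 = R$89.68

R$89.68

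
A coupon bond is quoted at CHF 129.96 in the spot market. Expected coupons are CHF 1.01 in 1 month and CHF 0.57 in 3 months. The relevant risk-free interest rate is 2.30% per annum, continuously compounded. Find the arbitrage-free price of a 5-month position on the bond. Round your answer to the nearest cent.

PV(coupons) I = 1.01·e^(−0.0230·1/12) + 0.57·e^(−0.0230·3/12)
I = 1.0081 + 0.5667 = 1.5748
F = (S − I)·e^(rT) = (129.96 − 1.5748) · e^(0.0230·5/12)
= 128.3852 · e^0.009583 = 128.3852 × 1.009629 = CHF 129.62

CHF 129.62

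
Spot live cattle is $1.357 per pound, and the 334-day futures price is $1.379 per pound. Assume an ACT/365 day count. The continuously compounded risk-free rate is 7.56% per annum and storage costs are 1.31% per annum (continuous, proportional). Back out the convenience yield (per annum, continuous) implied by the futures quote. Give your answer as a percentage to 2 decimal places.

F = S·e^((r+u−y)T) ⇒ (r+u−y) = ln(F/S)/T
ln(1.379/1.357) = 0.016082; /T ⇒ 0.017575
y = r + u − ln(F/S)/T = 0.0756 + 0.0131 − 0.017575 = 0.071125
y = 7.11%

7.11%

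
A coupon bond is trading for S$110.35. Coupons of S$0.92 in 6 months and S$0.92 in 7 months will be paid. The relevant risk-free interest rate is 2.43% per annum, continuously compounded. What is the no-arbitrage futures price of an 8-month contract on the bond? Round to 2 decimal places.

PV(coupons) I = 0.92·e^(−0.0243·6/12) + 0.92·e^(−0.0243·7/12)
I = 0.9089 + 0.9071 = 1.8160
F = (S − I)·e^(rT) = (110.35 − 1.8160) · e^(0.0243·8/12)
= 108.5340 · e^0.016200 = 108.5340 × 1.016332 = S$110.31

S$110.31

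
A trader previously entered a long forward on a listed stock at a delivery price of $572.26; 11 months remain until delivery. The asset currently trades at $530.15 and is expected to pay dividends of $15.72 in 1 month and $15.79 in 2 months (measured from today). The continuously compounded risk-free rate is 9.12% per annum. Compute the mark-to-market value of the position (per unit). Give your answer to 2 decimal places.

PV(remaining dividends) I = 15.72·e^(−0.0912·1/12) + 15.79·e^(−0.0912·2/12) = 31.1528
Current forward F = (S − I)·e^(rT) = (530.15 − 31.1528)·e^(0.0912·11/12) = 498.9972 × 1.087194 = 542.5068
Value (long) = (F − K)·e^(−rT) = (542.5068 − 572.26) × 0.919799 = -27.3670
Value = -$27.37

-$27.37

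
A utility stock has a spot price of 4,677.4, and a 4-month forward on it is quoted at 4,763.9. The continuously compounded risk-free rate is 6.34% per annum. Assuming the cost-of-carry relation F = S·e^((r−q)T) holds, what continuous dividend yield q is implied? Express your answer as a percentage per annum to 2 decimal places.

From F = S·e^((r−q)T): (r − q) = ln(F/S)/T
ln(4763.9/4677.4) = ln(1.018493) = 0.018324
(r − q) = 0.018324 / (4/12) = 0.054972
q = r − ln(F/S)/T = 0.0634 − 0.054972 = 0.008428
q = 0.84%

0.84%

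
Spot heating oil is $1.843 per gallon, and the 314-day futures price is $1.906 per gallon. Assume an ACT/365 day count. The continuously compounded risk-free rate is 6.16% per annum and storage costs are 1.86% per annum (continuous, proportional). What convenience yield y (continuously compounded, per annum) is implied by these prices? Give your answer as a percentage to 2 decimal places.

4.11%

F = S·e^((r+u−y)T) ⇒ (r+u−y) = ln(F/S)/T
ln(1.906/1.843) = 0.033612; /T ⇒ 0.039071
y = r + u − ln(F/S)/T = 0.0616 + 0.0186 − 0.039071 = 0.041129
y = 4.11%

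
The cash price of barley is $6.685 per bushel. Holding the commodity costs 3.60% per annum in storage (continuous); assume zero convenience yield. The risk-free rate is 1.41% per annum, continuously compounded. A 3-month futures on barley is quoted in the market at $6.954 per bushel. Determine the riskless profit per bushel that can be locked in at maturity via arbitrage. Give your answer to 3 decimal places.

$0.185 per bushel

Fair futures: F* = S·e^(carry·T), with carry = (r + u) = 0.0141 + 0.0360 = 0.0501
F* = 6.685 · e^(0.0501 × 3/12) = 6.685 · e^0.012525 = 6.685 × 1.012604 = $6.7693
Market $6.954 > fair $6.7693: forward overpriced → cash-and-carry (buy spot, short the forward).
At maturity, profit = |F_mkt − F*| = |6.954 − 6.7693| = $0.185 per bushel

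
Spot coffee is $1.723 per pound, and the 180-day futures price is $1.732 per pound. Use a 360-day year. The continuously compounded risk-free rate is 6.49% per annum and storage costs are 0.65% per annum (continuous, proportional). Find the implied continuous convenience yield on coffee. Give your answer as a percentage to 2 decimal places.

6.10%

F = S·e^((r+u−y)T) ⇒ (r+u−y) = ln(F/S)/T
ln(1.732/1.723) = 0.005210; /T ⇒ 0.010420
y = r + u − ln(F/S)/T = 0.0649 + 0.0065 − 0.010420 = 0.060980
y = 6.10%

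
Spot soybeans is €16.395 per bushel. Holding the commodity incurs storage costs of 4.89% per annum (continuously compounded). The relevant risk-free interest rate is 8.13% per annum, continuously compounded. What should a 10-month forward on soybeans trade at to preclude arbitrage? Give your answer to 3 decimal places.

Net carry = r + u − y = 0.0813 + 0.0489 − 0.0000 = 0.1302
F = S·e^((r+u−y)T) = 16.395 · e^(0.1302 × 10/12) = 16.395 · e^0.108500
= 16.395 × 1.114605 = €18.274 per bushel

€18.274 per bushel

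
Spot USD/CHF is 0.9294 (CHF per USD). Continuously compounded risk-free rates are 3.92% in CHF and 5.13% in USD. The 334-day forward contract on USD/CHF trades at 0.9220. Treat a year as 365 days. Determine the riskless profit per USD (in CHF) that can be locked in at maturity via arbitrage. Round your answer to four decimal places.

Fair forward: F* = S·e^(carry·T), with carry = (r_CHF − r_USD) = 0.0392 − 0.0513 = -0.0121
F* = 0.9294 · e^(-0.0121 × 334/365) = 0.9294 · e^-0.011072 = 0.9294 × 0.988989 = 0.9192
Market 0.9220 > fair 0.9192: forward overpriced → cash-and-carry (buy spot, short the forward).
At maturity, profit = |F_mkt − F*| = |0.9220 − 0.9192| = 0.0028 per USD (in CHF)

0.0028 per USD (in CHF)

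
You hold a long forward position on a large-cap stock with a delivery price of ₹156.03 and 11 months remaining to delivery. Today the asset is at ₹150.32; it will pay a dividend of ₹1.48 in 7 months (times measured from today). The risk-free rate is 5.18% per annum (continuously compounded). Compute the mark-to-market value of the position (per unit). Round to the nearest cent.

PV(remaining dividends) I = 1.48·e^(−0.0518·7/12) = 1.4359
Current forward F = (S − I)·e^(rT) = (150.32 − 1.4359)·e^(0.0518·11/12) = 148.8841 × 1.048629 = 156.1242
Value (long) = (F − K)·e^(−rT) = (156.1242 − 156.03) × 0.953626 = 0.0898
Value = ₹0.09

₹0.09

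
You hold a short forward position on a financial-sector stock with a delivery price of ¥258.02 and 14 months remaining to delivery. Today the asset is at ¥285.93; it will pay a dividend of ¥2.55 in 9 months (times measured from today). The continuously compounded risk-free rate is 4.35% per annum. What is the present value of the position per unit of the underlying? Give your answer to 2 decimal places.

PV(remaining dividends) I = 2.55·e^(−0.0435·9/12) = 2.4681
Current forward F = (S − I)·e^(rT) = (285.93 − 2.4681)·e^(0.0435·14/12) = 283.4619 × 1.052060 = 298.2189
Value (long) = (F − K)·e^(−rT) = (298.2189 − 258.02) × 0.950516 = 38.2097
Short position value = −(long value) = -¥38.21

-¥38.21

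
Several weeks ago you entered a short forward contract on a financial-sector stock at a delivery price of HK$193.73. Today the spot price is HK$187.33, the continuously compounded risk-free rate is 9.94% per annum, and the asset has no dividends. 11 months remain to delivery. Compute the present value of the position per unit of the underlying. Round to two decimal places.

Current fair forward for the remaining 11 months: F = S·e^(r·T), r = 0.0994
F = 187.33 · e^(0.0994 × 11/12) = 187.33 × 1.095397 = 205.2007
Value of long forward = (F − K)·e^(−rT) = (205.2007 − 193.73) · e^(−0.0994·11/12)
= 11.4707 × 0.912911 = 10.47
Short position value = −(long value) = -HK$10.47

-HK$10.47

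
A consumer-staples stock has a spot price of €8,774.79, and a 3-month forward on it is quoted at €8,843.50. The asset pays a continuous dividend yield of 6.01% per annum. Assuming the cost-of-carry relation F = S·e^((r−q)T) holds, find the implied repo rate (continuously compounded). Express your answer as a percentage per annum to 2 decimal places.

9.13%

From F = S·e^((r−q)T): (r − q) = ln(F/S)/T
ln(8843.50/8774.79) = ln(1.007830) = 0.007800
(r − q) = 0.007800 / (3/12) = 0.031200
r = ln(F/S)/T + q = 0.031200 + 0.0601 = 0.091300
r = 9.13%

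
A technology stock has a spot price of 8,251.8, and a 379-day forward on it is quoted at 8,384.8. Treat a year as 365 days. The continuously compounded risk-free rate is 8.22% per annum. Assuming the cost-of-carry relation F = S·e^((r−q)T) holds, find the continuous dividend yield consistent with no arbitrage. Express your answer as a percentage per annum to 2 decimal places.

6.68%

From F = S·e^((r−q)T): (r − q) = ln(F/S)/T
ln(8384.8/8251.8) = ln(1.016118) = 0.015989
(r − q) = 0.015989 / (379/365) = 0.015398
q = r − ln(F/S)/T = 0.0822 − 0.015398 = 0.066802
q = 6.68%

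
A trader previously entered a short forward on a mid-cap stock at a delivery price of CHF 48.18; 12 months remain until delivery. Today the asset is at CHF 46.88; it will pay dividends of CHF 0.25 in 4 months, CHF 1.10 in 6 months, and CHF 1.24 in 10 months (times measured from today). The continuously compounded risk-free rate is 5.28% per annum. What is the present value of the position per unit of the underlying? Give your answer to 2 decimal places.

CHF 1.33

PV(remaining dividends) I = 0.25·e^(−0.0528·4/12) + 1.10·e^(−0.0528·6/12) + 1.24·e^(−0.0528·10/12) = 2.5036
Current forward F = (S − I)·e^(rT) = (46.88 − 2.5036)·e^(0.0528·12/12) = 44.3764 × 1.054219 = 46.7824
Value (long) = (F − K)·e^(−rT) = (46.7824 − 48.18) × 0.948570 = -1.3257
Short position value = −(long value) = CHF 1.33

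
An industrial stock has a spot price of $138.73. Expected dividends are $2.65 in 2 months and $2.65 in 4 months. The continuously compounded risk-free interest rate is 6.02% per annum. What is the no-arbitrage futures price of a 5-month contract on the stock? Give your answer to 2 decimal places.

$136.90

PV(dividends) I = 2.65·e^(−0.0602·2/12) + 2.65·e^(−0.0602·4/12)
I = 2.6235 + 2.5974 = 5.2209
F = (S − I)·e^(rT) = (138.73 − 5.2209) · e^(0.0602·5/12)
= 133.5091 · e^0.025083 = 133.5091 × 1.025400 = $136.90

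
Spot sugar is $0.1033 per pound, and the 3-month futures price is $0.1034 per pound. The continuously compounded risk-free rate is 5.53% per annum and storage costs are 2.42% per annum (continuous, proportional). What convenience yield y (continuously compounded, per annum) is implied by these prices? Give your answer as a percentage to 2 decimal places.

F = S·e^((r+u−y)T) ⇒ (r+u−y) = ln(F/S)/T
ln(0.1034/0.1033) = 0.000968; /T ⇒ 0.003872
y = r + u − ln(F/S)/T = 0.0553 + 0.0242 − 0.003872 = 0.075628
y = 7.56%

7.56%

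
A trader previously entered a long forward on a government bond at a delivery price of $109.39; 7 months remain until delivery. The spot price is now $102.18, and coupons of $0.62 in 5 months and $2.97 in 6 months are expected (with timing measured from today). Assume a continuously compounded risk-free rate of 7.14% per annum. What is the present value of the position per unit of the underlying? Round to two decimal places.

-$6.22

PV(remaining coupons) I = 0.62·e^(−0.0714·5/12) + 2.97·e^(−0.0714·6/12) = 3.4677
Current forward F = (S − I)·e^(rT) = (102.18 − 3.4677)·e^(0.0714·7/12) = 98.7123 × 1.042530 = 102.9105
Value (long) = (F − K)·e^(−rT) = (102.9105 − 109.39) × 0.959205 = -6.2152
Value = -$6.22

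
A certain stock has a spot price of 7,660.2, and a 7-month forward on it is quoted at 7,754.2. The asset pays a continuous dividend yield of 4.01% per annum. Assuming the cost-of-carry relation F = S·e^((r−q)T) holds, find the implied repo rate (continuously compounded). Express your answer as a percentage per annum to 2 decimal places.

From F = S·e^((r−q)T): (r − q) = ln(F/S)/T
ln(7754.2/7660.2) = ln(1.012271) = 0.012196
(r − q) = 0.012196 / (7/12) = 0.020907
r = ln(F/S)/T + q = 0.020907 + 0.0401 = 0.061007
r = 6.10%

6.10%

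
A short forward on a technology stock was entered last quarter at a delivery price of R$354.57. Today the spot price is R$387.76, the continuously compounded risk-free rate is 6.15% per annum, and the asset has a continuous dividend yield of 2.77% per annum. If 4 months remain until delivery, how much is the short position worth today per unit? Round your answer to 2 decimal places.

Current fair forward for the remaining 4 months: F = S·e^((r − q)·T), (r − q) = 0.0615 − 0.0277 = 0.0338
F = 387.76 · e^(0.0338 × 4/12) = 387.76 × 1.011330 = 392.1533
Value of long forward = (F − K)·e^(−rT) = (392.1533 − 354.57) · e^(−0.0615·4/12)
= 37.5833 × 0.979709 = 36.82
Short position value = −(long value) = -R$36.82

-R$36.82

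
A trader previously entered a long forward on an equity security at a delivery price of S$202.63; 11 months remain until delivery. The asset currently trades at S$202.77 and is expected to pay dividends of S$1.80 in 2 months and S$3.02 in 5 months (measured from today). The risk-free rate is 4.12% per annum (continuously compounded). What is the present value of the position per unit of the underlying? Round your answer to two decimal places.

S$2.89

PV(remaining dividends) I = 1.80·e^(−0.0412·2/12) + 3.02·e^(−0.0412·5/12) = 4.7563
Current forward F = (S − I)·e^(rT) = (202.77 − 4.7563)·e^(0.0412·11/12) = 198.0137 × 1.038489 = 205.6350
Value (long) = (F − K)·e^(−rT) = (205.6350 − 202.63) × 0.962938 = 2.8936
Value = S$2.89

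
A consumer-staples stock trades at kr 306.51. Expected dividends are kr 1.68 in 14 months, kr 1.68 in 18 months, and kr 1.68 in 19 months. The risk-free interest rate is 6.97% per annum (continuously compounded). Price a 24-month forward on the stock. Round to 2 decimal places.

kr 347.11

PV(dividends) I = 1.68·e^(−0.0697·14/12) + 1.68·e^(−0.0697·18/12) + 1.68·e^(−0.0697·19/12)
I = 1.5488 + 1.5132 + 1.5045 = 4.5665
F = (S − I)·e^(rT) = (306.51 − 4.5665) · e^(0.0697·24/12)
= 301.9435 · e^0.139400 = 301.9435 × 1.149584 = kr 347.11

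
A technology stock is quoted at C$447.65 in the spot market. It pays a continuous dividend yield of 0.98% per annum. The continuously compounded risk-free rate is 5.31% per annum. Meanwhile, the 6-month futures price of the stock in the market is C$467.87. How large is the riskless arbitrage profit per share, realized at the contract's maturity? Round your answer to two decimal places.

Fair futures: F* = S·e^(carry·T), with carry = (r − q) = 0.0531 − 0.0098 = 0.0433
F* = 447.65 · e^(0.0433 × 6/12) = 447.65 · e^0.021650 = 447.65 × 1.021886 = C$457.4473
Market C$467.87 > fair C$457.4473: forward overpriced → cash-and-carry (buy spot, short the forward).
At maturity, profit = |F_mkt − F*| = |467.87 − 457.4473| = C$10.42 per share

C$10.42 per share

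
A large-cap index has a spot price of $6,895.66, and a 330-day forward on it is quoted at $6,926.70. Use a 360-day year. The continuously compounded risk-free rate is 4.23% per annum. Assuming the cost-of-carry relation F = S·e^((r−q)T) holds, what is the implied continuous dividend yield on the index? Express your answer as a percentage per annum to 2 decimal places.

From F = S·e^((r−q)T): (r − q) = ln(F/S)/T
ln(6926.70/6895.66) = ln(1.004501) = 0.004491
(r − q) = 0.004491 / (330/360) = 0.004899
q = r − ln(F/S)/T = 0.0423 − 0.004899 = 0.037401
q = 3.74%

3.74%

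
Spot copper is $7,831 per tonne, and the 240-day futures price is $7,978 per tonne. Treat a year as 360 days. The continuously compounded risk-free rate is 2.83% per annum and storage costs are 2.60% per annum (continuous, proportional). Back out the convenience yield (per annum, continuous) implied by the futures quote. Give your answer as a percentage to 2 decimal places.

2.64%

F = S·e^((r+u−y)T) ⇒ (r+u−y) = ln(F/S)/T
ln(7978/7831) = 0.018598; /T ⇒ 0.027897
y = r + u − ln(F/S)/T = 0.0283 + 0.0260 − 0.027897 = 0.026403
y = 2.64%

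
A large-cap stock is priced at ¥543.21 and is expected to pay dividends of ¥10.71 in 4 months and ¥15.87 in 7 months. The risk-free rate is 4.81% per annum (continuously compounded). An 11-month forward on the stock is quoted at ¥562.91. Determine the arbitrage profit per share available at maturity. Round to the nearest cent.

¥22.35 per share

PV(dividends) I = 10.71·e^(−0.0481·4/12) + 15.87·e^(−0.0481·7/12) = 25.9706
Fair forward F* = (S − I)·e^(rT) = (543.21 − 25.9706)·e^0.044092 = 517.2394 × 1.045078 = 540.5555
Market ¥562.91 > fair 540.5555: forward overpriced → cash-and-carry (borrow at r, buy the stock and collect the dividends, short the forward).
Profit at T = |F_mkt − F*| = |562.91 − 540.5555| = ¥22.35 per share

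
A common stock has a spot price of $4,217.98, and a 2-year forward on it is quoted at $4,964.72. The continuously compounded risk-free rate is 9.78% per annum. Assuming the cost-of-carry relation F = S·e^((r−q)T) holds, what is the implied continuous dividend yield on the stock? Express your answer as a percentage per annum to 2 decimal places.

1.63%

From F = S·e^((r−q)T): (r − q) = ln(F/S)/T
ln(4964.72/4217.98) = ln(1.177037) = 0.163000
(r − q) = 0.163000 / (2) = 0.081500
q = r − ln(F/S)/T = 0.0978 − 0.081500 = 0.016300
q = 1.63%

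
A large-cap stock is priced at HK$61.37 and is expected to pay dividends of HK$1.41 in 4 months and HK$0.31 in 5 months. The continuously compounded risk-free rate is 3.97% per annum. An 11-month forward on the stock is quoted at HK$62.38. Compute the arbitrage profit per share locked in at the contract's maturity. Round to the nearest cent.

PV(dividends) I = 1.41·e^(−0.0397·4/12) + 0.31·e^(−0.0397·5/12) = 1.6964
Fair forward F* = (S − I)·e^(rT) = (61.37 − 1.6964)·e^0.036392 = 59.6736 × 1.037062 = 61.8852
Market HK$62.38 > fair 61.8852: forward overpriced → cash-and-carry (borrow at r, buy the stock and collect the dividends, short the forward).
Profit at T = |F_mkt − F*| = |62.38 − 61.8852| = HK$0.49 per share

HK$0.49 per share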